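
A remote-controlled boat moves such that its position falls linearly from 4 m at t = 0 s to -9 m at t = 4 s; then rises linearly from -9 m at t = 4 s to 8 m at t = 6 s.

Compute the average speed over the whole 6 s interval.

Average speed = (total path length)/(elapsed time); on a piecewise-linear x-t graph the path length is Σ|Δx|.
0–4 s: |Δx| = |-9 − 4| = 13 m
4–6 s: |Δx| = |8 − -9| = 17 m
Total path = 30 m; average speed = 30/6 = 5 m/s.

5 m/s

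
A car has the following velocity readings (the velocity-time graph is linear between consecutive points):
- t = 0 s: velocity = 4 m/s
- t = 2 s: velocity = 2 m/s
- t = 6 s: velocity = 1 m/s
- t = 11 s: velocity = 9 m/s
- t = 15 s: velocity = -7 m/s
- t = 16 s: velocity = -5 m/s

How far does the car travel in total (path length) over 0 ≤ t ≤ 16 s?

59.25 m

Distance (not displacement) is the total path length: add the absolute areas under v-t.
0–2 s: |½(4 + 2)(2)| = 6 m
2–6 s: |½(2 + 1)(4)| = 6 m
6–11 s: |½(1 + 9)(5)| = 25 m
11–15 s: v = 0 at t = 13.25 s; triangle areas 10.125 + 6.125 = 16.25 m
15–16 s: |½(-7 + -5)(1)| = 6 m
Total distance = 59.25 m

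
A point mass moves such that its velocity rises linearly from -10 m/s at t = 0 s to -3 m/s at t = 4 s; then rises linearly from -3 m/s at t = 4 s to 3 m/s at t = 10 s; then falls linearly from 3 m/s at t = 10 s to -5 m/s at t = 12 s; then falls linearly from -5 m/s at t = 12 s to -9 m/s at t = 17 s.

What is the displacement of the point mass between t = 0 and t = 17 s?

Net displacement equals the area under the velocity-time graph (areas below the axis count negative).
0–4 s: ½(-10 + -3)(4) = -26 m
4–10 s: ½(-3 + 3)(6) = 0 m
10–12 s: ½(3 + -5)(2) = -2 m
12–17 s: ½(-5 + -9)(5) = -35 m
Net displacement = -63 m

-63 m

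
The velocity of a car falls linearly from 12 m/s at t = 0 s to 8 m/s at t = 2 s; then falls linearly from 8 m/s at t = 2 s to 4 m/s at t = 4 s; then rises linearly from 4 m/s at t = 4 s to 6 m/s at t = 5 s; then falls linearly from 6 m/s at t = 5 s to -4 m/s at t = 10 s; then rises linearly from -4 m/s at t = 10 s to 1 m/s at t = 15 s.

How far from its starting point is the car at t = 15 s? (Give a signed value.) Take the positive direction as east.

Displacement is the signed area under the v-t curve.
0–2 s: ½(12 + 8)(2) = 20 m
2–4 s: ½(8 + 4)(2) = 12 m
4–5 s: ½(4 + 6)(1) = 5 m
5–10 s: ½(6 + -4)(5) = 5 m
10–15 s: ½(-4 + 1)(5) = -7.5 m
Net displacement = 34.5 m

34.5 m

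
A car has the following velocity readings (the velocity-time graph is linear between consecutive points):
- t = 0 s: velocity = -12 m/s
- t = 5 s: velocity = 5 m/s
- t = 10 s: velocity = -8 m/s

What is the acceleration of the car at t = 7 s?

Acceleration is the slope of the v-t graph on 5–10 s: (-8 − 5)/(10 − 5) = -2.6 m/s².

-2.6 m/s²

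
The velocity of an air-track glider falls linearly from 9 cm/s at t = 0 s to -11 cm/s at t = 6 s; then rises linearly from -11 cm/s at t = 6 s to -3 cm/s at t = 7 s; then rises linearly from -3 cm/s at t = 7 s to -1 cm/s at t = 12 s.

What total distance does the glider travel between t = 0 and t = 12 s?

47.3 cm

Distance (not displacement) is the total path length: add the absolute areas under v-t.
0–6 s: v = 0 at t = 2.7 s; triangle areas 12.15 + 18.15 = 30.3 cm
6–7 s: |½(-11 + -3)(1)| = 7 cm
7–12 s: |½(-3 + -1)(5)| = 10 cm
Total distance = 47.3 cm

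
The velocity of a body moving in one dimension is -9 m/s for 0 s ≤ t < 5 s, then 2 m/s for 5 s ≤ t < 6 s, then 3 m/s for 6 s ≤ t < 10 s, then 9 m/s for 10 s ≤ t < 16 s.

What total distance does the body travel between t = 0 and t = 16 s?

Total distance travelled is ∫|v| dt — sum the magnitudes of each area piece.
0–5 s: |-9| × 5 = 45 m
5–6 s: |2| × 1 = 2 m
6–10 s: |3| × 4 = 12 m
10–16 s: |9| × 6 = 54 m
Total distance = 113 m

113 m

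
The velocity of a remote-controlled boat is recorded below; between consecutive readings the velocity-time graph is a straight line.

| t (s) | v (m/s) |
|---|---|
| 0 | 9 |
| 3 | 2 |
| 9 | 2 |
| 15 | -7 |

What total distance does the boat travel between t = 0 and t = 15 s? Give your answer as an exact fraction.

Total distance travelled is ∫|v| dt — sum the magnitudes of each area piece.
0–3 s: |½(9 + 2)(3)| = 16.5 m
3–9 s: |2| × 6 = 12 m
9–15 s: v = 0 at t = 31/3 s; triangle areas 4/3 + 49/3 = 53/3 m
Total distance = 277/6 m

277/6 m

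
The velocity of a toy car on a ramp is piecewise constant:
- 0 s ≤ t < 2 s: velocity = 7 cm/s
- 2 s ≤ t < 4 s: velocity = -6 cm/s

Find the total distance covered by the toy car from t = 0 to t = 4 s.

26 cm

Distance (not displacement) is the total path length: add the absolute areas under v-t.
0–2 s: |7| × 2 = 14 cm
2–4 s: |-6| × 2 = 12 cm
Total distance = 26 cm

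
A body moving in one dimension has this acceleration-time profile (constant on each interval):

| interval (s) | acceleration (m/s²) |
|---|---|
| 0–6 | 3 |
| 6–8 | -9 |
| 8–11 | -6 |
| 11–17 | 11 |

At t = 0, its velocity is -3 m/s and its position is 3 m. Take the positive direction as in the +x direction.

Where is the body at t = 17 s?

On each constant-a segment, Δv = aΔt and Δx = v₀Δt + ½aΔt²; chain segment to segment.
0–6 s: v starts -3 m/s; Δx = -3·6 + ½·3·6² = 36 m; v ends 15 m/s.
6–8 s: v starts 15 m/s; Δx = 15·2 + ½·-9·2² = 12 m; v ends -3 m/s.
8–11 s: v starts -3 m/s; Δx = -3·3 + ½·-6·3² = -36 m; v ends -21 m/s.
11–17 s: v starts -21 m/s; Δx = -21·6 + ½·11·6² = 72 m; v ends 45 m/s.
x(17) = 3 + Σ Δx = 87 m.

87 m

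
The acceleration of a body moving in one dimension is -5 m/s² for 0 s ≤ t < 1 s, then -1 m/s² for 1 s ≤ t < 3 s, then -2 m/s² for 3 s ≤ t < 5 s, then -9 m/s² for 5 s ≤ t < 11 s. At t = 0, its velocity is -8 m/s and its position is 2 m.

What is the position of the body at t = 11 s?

On each constant-a segment, Δv = aΔt and Δx = v₀Δt + ½aΔt²; chain segment to segment.
0–1 s: v starts -8 m/s; Δx = -8·1 + ½·-5·1² = -10.5 m; v ends -13 m/s.
1–3 s: v starts -13 m/s; Δx = -13·2 + ½·-1·2² = -28 m; v ends -15 m/s.
3–5 s: v starts -15 m/s; Δx = -15·2 + ½·-2·2² = -34 m; v ends -19 m/s.
5–11 s: v starts -19 m/s; Δx = -19·6 + ½·-9·6² = -276 m; v ends -73 m/s.
x(11) = 2 + Σ Δx = -346.5 m.

-346.5 m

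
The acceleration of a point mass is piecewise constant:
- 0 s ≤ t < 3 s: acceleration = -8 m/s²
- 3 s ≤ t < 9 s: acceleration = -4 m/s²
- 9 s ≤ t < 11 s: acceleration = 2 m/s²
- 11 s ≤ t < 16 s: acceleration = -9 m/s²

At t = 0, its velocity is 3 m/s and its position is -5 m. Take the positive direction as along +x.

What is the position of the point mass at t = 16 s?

-633.5 m

On each constant-a segment, Δv = aΔt and Δx = v₀Δt + ½aΔt²; chain segment to segment.
0–3 s: v starts 3 m/s; Δx = 3·3 + ½·-8·3² = -27 m; v ends -21 m/s.
3–9 s: v starts -21 m/s; Δx = -21·6 + ½·-4·6² = -198 m; v ends -45 m/s.
9–11 s: v starts -45 m/s; Δx = -45·2 + ½·2·2² = -86 m; v ends -41 m/s.
11–16 s: v starts -41 m/s; Δx = -41·5 + ½·-9·5² = -317.5 m; v ends -86 m/s.
x(16) = -5 + Σ Δx = -633.5 m.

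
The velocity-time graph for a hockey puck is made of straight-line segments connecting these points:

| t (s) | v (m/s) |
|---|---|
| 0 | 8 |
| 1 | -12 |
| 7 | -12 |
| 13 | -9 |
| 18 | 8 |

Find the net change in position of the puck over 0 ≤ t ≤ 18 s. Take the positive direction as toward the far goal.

Net displacement equals the area under the velocity-time graph (areas below the axis count negative).
0–1 s: ½(8 + -12)(1) = -2 m
1–7 s: -12 × 6 = -72 m
7–13 s: ½(-12 + -9)(6) = -63 m
13–18 s: ½(-9 + 8)(5) = -2.5 m
Net displacement = -139.5 m

-139.5 m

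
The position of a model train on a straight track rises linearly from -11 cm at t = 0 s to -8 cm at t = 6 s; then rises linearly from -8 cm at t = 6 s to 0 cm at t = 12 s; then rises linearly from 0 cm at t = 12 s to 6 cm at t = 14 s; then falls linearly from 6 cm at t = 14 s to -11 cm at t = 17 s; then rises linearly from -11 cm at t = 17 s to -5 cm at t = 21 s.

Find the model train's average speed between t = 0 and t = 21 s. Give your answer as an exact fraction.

Average speed = (total path length)/(elapsed time); on a piecewise-linear x-t graph the path length is Σ|Δx|.
0–6 s: |Δx| = |-8 − -11| = 3 cm
6–12 s: |Δx| = |0 − -8| = 8 cm
12–14 s: |Δx| = |6 − 0| = 6 cm
14–17 s: |Δx| = |-11 − 6| = 17 cm
17–21 s: |Δx| = |-5 − -11| = 6 cm
Total path = 40 cm; average speed = 40/21 = 40/21 cm/s.

40/21 cm/s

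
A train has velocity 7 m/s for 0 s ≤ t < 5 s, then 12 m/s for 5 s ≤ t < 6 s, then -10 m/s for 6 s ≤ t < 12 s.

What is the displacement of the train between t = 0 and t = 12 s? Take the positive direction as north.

Displacement is the signed area under the v-t curve.
0–5 s: 7 × 5 = 35 m
5–6 s: 12 × 1 = 12 m
6–12 s: -10 × 6 = -60 m
Net displacement = -13 m

-13 m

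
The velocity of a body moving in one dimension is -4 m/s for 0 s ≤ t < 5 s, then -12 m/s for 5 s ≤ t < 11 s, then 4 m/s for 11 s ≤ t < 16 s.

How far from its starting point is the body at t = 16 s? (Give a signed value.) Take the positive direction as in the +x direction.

Net displacement equals the area under the velocity-time graph (areas below the axis count negative).
0–5 s: -4 × 5 = -20 m
5–11 s: -12 × 6 = -72 m
11–16 s: 4 × 5 = 20 m
Net displacement = -72 m

-72 m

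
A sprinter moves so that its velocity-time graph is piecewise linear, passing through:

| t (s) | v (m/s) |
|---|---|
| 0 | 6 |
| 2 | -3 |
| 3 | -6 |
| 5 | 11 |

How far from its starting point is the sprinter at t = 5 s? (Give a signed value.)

3.5 m

Displacement is the signed area under the v-t curve.
0–2 s: ½(6 + -3)(2) = 3 m
2–3 s: ½(-3 + -6)(1) = -4.5 m
3–5 s: ½(-6 + 11)(2) = 5 m
Net displacement = 3.5 m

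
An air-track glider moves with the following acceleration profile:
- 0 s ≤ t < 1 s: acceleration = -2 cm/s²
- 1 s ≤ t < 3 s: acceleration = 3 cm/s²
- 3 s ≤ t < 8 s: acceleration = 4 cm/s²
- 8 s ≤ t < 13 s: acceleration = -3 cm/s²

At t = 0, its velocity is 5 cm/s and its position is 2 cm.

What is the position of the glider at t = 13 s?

On each constant-a segment, Δv = aΔt and Δx = v₀Δt + ½aΔt²; chain segment to segment.
0–1 s: v starts 5 cm/s; Δx = 5·1 + ½·-2·1² = 4 cm; v ends 3 cm/s.
1–3 s: v starts 3 cm/s; Δx = 3·2 + ½·3·2² = 12 cm; v ends 9 cm/s.
3–8 s: v starts 9 cm/s; Δx = 9·5 + ½·4·5² = 95 cm; v ends 29 cm/s.
8–13 s: v starts 29 cm/s; Δx = 29·5 + ½·-3·5² = 107.5 cm; v ends 14 cm/s.
x(13) = 2 + Σ Δx = 220.5 cm.

220.5 cm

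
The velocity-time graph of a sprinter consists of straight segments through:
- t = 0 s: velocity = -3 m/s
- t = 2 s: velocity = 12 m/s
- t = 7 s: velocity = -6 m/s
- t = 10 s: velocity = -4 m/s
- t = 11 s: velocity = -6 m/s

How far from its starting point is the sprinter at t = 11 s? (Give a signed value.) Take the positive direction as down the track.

Displacement is the signed area under the v-t curve.
0–2 s: ½(-3 + 12)(2) = 9 m
2–7 s: ½(12 + -6)(5) = 15 m
7–10 s: ½(-6 + -4)(3) = -15 m
10–11 s: ½(-4 + -6)(1) = -5 m
Net displacement = 4 m

4 m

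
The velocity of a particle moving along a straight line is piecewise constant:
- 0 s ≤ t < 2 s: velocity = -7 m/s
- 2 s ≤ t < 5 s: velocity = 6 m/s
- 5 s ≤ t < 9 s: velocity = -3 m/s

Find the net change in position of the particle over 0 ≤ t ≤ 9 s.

Net displacement equals the area under the velocity-time graph (areas below the axis count negative).
0–2 s: -7 × 2 = -14 m
2–5 s: 6 × 3 = 18 m
5–9 s: -3 × 4 = -12 m
Net displacement = -8 m

-8 m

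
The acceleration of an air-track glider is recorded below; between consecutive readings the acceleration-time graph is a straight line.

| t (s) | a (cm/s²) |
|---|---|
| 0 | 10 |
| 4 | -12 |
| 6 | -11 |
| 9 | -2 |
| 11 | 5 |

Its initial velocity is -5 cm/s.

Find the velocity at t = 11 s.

-48.5 cm/s

Δv equals the area under the a-t graph; then v = v₀ + Δv.
0–4 s: ½(10 + -12)(4) = -4 cm/s
4–6 s: ½(-12 + -11)(2) = -23 cm/s
6–9 s: ½(-11 + -2)(3) = -19.5 cm/s
9–11 s: ½(-2 + 5)(2) = 3 cm/s
Δv = -43.5 cm/s, so v(11) = -5 + (-43.5) = -48.5 cm/s.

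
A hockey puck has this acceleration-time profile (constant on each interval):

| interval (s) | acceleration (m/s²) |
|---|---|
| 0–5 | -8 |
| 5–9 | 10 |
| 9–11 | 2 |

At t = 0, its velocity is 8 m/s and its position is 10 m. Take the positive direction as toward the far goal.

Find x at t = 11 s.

On each constant-a segment, Δv = aΔt and Δx = v₀Δt + ½aΔt²; chain segment to segment.
0–5 s: v starts 8 m/s; Δx = 8·5 + ½·-8·5² = -60 m; v ends -32 m/s.
5–9 s: v starts -32 m/s; Δx = -32·4 + ½·10·4² = -48 m; v ends 8 m/s.
9–11 s: v starts 8 m/s; Δx = 8·2 + ½·2·2² = 20 m; v ends 12 m/s.
x(11) = 10 + Σ Δx = -78 m.

-78 m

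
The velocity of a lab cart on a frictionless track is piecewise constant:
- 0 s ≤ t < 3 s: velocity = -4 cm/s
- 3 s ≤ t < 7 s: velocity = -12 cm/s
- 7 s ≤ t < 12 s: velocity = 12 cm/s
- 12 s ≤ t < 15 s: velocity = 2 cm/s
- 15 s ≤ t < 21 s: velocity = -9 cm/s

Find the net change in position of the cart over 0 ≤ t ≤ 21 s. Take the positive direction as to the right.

Net displacement equals the area under the velocity-time graph (areas below the axis count negative).
0–3 s: -4 × 3 = -12 cm
3–7 s: -12 × 4 = -48 cm
7–12 s: 12 × 5 = 60 cm
12–15 s: 2 × 3 = 6 cm
15–21 s: -9 × 6 = -54 cm
Net displacement = -48 cm

-48 cm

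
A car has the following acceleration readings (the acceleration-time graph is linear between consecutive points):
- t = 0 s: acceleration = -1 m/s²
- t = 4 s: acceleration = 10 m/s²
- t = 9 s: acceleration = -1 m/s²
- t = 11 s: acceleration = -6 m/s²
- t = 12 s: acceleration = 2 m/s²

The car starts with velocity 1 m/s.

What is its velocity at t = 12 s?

Δv equals the area under the a-t graph; then v = v₀ + Δv.
0–4 s: ½(-1 + 10)(4) = 18 m/s
4–9 s: ½(10 + -1)(5) = 22.5 m/s
9–11 s: ½(-1 + -6)(2) = -7 m/s
11–12 s: ½(-6 + 2)(1) = -2 m/s
Δv = 31.5 m/s, so v(12) = 1 + (31.5) = 32.5 m/s.

32.5 m/s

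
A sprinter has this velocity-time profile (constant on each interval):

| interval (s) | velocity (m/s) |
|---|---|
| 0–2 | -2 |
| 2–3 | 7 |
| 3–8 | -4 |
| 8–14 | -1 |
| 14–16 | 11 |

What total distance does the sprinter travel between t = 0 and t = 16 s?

Distance (not displacement) is the total path length: add the absolute areas under v-t.
0–2 s: |-2| × 2 = 4 m
2–3 s: |7| × 1 = 7 m
3–8 s: |-4| × 5 = 20 m
8–14 s: |-1| × 6 = 6 m
14–16 s: |11| × 2 = 22 m
Total distance = 59 m

59 m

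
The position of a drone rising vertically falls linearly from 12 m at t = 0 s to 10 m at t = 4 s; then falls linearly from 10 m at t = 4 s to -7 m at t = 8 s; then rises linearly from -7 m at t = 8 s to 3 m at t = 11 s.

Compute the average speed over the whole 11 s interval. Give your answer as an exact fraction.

Average speed = (total path length)/(elapsed time); on a piecewise-linear x-t graph the path length is Σ|Δx|.
0–4 s: |Δx| = |10 − 12| = 2 m
4–8 s: |Δx| = |-7 − 10| = 17 m
8–11 s: |Δx| = |3 − -7| = 10 m
Total path = 29 m; average speed = 29/11 = 29/11 m/s.

29/11 m/s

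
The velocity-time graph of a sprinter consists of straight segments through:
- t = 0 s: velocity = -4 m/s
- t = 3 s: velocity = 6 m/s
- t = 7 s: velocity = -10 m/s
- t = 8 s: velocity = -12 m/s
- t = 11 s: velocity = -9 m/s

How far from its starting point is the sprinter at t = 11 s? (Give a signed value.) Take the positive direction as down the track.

-47.5 m

Displacement is the signed area under the v-t curve.
0–3 s: ½(-4 + 6)(3) = 3 m
3–7 s: ½(6 + -10)(4) = -8 m
7–8 s: ½(-10 + -12)(1) = -11 m
8–11 s: ½(-12 + -9)(3) = -31.5 m
Net displacement = -47.5 m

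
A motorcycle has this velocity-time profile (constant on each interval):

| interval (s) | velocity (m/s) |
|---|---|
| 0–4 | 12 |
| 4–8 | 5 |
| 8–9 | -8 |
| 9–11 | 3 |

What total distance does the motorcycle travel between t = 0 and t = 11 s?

Distance (not displacement) is the total path length: add the absolute areas under v-t.
0–4 s: |12| × 4 = 48 m
4–8 s: |5| × 4 = 20 m
8–9 s: |-8| × 1 = 8 m
9–11 s: |3| × 2 = 6 m
Total distance = 82 m

82 m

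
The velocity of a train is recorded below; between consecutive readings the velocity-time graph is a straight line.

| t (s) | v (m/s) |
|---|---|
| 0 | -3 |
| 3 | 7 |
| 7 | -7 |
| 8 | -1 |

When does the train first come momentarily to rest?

v changes sign on 0–3 s (from -3 to 7); the graph is linear there, so v = 0 at t = 0 + (3)·(3 − 0)/(7 − -3) = 0.9 s.

t = 0.9 s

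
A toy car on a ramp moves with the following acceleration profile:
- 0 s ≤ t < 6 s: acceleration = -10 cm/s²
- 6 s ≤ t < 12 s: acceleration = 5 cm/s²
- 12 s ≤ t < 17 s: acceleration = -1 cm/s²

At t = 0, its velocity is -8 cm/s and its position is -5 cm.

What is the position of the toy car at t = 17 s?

On each constant-a segment, Δv = aΔt and Δx = v₀Δt + ½aΔt²; chain segment to segment.
0–6 s: v starts -8 cm/s; Δx = -8·6 + ½·-10·6² = -228 cm; v ends -68 cm/s.
6–12 s: v starts -68 cm/s; Δx = -68·6 + ½·5·6² = -318 cm; v ends -38 cm/s.
12–17 s: v starts -38 cm/s; Δx = -38·5 + ½·-1·5² = -202.5 cm; v ends -43 cm/s.
x(17) = -5 + Σ Δx = -753.5 cm.

-753.5 cm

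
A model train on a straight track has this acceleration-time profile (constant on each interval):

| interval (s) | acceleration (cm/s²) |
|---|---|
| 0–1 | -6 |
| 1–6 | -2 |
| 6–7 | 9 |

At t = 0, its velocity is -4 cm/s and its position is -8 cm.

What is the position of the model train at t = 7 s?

-105.5 cm

On each constant-a segment, Δv = aΔt and Δx = v₀Δt + ½aΔt²; chain segment to segment.
0–1 s: v starts -4 cm/s; Δx = -4·1 + ½·-6·1² = -7 cm; v ends -10 cm/s.
1–6 s: v starts -10 cm/s; Δx = -10·5 + ½·-2·5² = -75 cm; v ends -20 cm/s.
6–7 s: v starts -20 cm/s; Δx = -20·1 + ½·9·1² = -15.5 cm; v ends -11 cm/s.
x(7) = -8 + Σ Δx = -105.5 cm.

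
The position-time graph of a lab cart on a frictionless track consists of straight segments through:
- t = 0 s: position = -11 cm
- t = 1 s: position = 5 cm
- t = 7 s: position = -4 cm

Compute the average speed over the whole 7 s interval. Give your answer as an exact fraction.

Average speed = (total path length)/(elapsed time); on a piecewise-linear x-t graph the path length is Σ|Δx|.
0–1 s: |Δx| = |5 − -11| = 16 cm
1–7 s: |Δx| = |-4 − 5| = 9 cm
Total path = 25 cm; average speed = 25/7 = 25/7 cm/s.

25/7 cm/s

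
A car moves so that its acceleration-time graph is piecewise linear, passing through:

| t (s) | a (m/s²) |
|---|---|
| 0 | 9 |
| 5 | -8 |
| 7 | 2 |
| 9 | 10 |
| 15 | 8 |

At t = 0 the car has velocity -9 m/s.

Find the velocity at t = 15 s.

Δv equals the area under the a-t graph; then v = v₀ + Δv.
0–5 s: ½(9 + -8)(5) = 2.5 m/s
5–7 s: ½(-8 + 2)(2) = -6 m/s
7–9 s: ½(2 + 10)(2) = 12 m/s
9–15 s: ½(10 + 8)(6) = 54 m/s
Δv = 62.5 m/s, so v(15) = -9 + (62.5) = 53.5 m/s.

53.5 m/s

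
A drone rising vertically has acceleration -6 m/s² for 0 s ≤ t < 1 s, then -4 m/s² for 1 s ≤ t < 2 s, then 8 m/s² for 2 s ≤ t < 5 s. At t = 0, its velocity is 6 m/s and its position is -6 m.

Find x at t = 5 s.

19 m

On each constant-a segment, Δv = aΔt and Δx = v₀Δt + ½aΔt²; chain segment to segment.
0–1 s: v starts 6 m/s; Δx = 6·1 + ½·-6·1² = 3 m; v ends 0 m/s.
1–2 s: v starts 0 m/s; Δx = 0·1 + ½·-4·1² = -2 m; v ends -4 m/s.
2–5 s: v starts -4 m/s; Δx = -4·3 + ½·8·3² = 24 m; v ends 20 m/s.
x(5) = -6 + Σ Δx = 19 m.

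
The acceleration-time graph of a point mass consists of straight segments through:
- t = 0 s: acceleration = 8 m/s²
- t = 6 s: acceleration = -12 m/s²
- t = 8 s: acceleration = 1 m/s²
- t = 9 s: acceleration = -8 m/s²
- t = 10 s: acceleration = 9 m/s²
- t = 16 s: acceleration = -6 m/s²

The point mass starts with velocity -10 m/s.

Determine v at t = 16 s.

Δv equals the area under the a-t graph; then v = v₀ + Δv.
0–6 s: ½(8 + -12)(6) = -12 m/s
6–8 s: ½(-12 + 1)(2) = -11 m/s
8–9 s: ½(1 + -8)(1) = -3.5 m/s
9–10 s: ½(-8 + 9)(1) = 0.5 m/s
10–16 s: ½(9 + -6)(6) = 9 m/s
Δv = -17 m/s, so v(16) = -10 + (-17) = -27 m/s.

-27 m/s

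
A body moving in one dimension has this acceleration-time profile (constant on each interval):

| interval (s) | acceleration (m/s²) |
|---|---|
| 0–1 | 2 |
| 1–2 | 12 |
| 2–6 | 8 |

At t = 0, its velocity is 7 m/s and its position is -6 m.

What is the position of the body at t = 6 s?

165 m

On each constant-a segment, Δv = aΔt and Δx = v₀Δt + ½aΔt²; chain segment to segment.
0–1 s: v starts 7 m/s; Δx = 7·1 + ½·2·1² = 8 m; v ends 9 m/s.
1–2 s: v starts 9 m/s; Δx = 9·1 + ½·12·1² = 15 m; v ends 21 m/s.
2–6 s: v starts 21 m/s; Δx = 21·4 + ½·8·4² = 148 m; v ends 53 m/s.
x(6) = -6 + Σ Δx = 165 m.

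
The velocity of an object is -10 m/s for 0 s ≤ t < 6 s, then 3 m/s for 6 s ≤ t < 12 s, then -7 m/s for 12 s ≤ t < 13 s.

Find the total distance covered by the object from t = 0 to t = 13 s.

Distance (not displacement) is the total path length: add the absolute areas under v-t.
0–6 s: |-10| × 6 = 60 m
6–12 s: |3| × 6 = 18 m
12–13 s: |-7| × 1 = 7 m
Total distance = 85 m

85 m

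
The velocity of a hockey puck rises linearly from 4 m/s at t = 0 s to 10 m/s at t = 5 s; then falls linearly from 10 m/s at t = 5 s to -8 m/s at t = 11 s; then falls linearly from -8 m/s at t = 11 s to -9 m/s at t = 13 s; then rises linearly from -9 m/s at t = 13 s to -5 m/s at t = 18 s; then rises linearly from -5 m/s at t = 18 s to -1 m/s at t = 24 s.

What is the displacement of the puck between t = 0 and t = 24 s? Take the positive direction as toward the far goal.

Net displacement equals the area under the velocity-time graph (areas below the axis count negative).
0–5 s: ½(4 + 10)(5) = 35 m
5–11 s: ½(10 + -8)(6) = 6 m
11–13 s: ½(-8 + -9)(2) = -17 m
13–18 s: ½(-9 + -5)(5) = -35 m
18–24 s: ½(-5 + -1)(6) = -18 m
Net displacement = -29 m

-29 m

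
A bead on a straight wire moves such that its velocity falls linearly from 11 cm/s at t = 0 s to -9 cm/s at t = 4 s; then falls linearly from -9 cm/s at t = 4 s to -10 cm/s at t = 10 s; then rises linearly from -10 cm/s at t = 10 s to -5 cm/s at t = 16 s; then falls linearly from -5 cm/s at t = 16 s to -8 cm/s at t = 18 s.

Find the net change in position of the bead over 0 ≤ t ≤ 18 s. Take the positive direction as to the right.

-111 cm

Net displacement equals the area under the velocity-time graph (areas below the axis count negative).
0–4 s: ½(11 + -9)(4) = 4 cm
4–10 s: ½(-9 + -10)(6) = -57 cm
10–16 s: ½(-10 + -5)(6) = -45 cm
16–18 s: ½(-5 + -8)(2) = -13 cm
Net displacement = -111 cm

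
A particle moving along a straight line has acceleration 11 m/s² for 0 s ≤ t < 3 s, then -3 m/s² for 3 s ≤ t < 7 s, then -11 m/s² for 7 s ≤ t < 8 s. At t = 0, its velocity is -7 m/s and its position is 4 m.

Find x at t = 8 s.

On each constant-a segment, Δv = aΔt and Δx = v₀Δt + ½aΔt²; chain segment to segment.
0–3 s: v starts -7 m/s; Δx = -7·3 + ½·11·3² = 28.5 m; v ends 26 m/s.
3–7 s: v starts 26 m/s; Δx = 26·4 + ½·-3·4² = 80 m; v ends 14 m/s.
7–8 s: v starts 14 m/s; Δx = 14·1 + ½·-11·1² = 8.5 m; v ends 3 m/s.
x(8) = 4 + Σ Δx = 121 m.

121 m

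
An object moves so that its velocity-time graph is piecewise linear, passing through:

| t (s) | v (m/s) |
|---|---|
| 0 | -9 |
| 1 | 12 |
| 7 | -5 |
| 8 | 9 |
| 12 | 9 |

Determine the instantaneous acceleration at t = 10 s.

0 m/s²

Acceleration is the slope of the v-t graph on 8–12 s: (9 − 9)/(12 − 8) = 0 m/s².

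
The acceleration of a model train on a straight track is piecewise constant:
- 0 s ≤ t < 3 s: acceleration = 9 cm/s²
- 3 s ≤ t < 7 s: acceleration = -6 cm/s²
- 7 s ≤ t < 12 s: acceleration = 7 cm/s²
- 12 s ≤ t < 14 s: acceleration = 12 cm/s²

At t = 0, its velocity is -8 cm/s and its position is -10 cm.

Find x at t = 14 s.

On each constant-a segment, Δv = aΔt and Δx = v₀Δt + ½aΔt²; chain segment to segment.
0–3 s: v starts -8 cm/s; Δx = -8·3 + ½·9·3² = 16.5 cm; v ends 19 cm/s.
3–7 s: v starts 19 cm/s; Δx = 19·4 + ½·-6·4² = 28 cm; v ends -5 cm/s.
7–12 s: v starts -5 cm/s; Δx = -5·5 + ½·7·5² = 62.5 cm; v ends 30 cm/s.
12–14 s: v starts 30 cm/s; Δx = 30·2 + ½·12·2² = 84 cm; v ends 54 cm/s.
x(14) = -10 + Σ Δx = 181 cm.

181 cm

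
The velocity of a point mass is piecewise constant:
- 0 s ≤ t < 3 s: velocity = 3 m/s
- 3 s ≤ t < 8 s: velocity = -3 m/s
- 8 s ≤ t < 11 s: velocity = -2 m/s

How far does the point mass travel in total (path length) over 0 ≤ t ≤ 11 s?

30 m

Distance (not displacement) is the total path length: add the absolute areas under v-t.
0–3 s: |3| × 3 = 9 m
3–8 s: |-3| × 5 = 15 m
8–11 s: |-2| × 3 = 6 m
Total distance = 30 m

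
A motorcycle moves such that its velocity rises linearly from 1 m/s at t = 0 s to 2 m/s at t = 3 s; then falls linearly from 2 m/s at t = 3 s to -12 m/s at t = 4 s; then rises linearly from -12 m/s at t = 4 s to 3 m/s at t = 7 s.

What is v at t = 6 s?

On 4–7 s the graph is linear from -12 to 3 m/s: v(6) = -12 + (3 − -12)·(6 − 4)/(7 − 4) = -2 m/s.

-2 m/s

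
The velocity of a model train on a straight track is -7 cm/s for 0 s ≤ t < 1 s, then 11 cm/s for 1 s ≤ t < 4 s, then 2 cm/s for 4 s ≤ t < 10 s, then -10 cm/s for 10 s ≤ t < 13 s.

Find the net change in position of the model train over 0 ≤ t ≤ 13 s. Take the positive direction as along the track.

8 cm

Net displacement equals the area under the velocity-time graph (areas below the axis count negative).
0–1 s: -7 × 1 = -7 cm
1–4 s: 11 × 3 = 33 cm
4–10 s: 2 × 6 = 12 cm
10–13 s: -10 × 3 = -30 cm
Net displacement = 8 cm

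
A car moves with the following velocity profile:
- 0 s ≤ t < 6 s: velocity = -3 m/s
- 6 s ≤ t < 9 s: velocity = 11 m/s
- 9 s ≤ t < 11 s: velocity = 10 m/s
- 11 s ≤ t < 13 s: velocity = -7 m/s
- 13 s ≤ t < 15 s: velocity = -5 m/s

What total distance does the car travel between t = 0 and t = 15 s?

95 m

Distance (not displacement) is the total path length: add the absolute areas under v-t.
0–6 s: |-3| × 6 = 18 m
6–9 s: |11| × 3 = 33 m
9–11 s: |10| × 2 = 20 m
11–13 s: |-7| × 2 = 14 m
13–15 s: |-5| × 2 = 10 m
Total distance = 95 m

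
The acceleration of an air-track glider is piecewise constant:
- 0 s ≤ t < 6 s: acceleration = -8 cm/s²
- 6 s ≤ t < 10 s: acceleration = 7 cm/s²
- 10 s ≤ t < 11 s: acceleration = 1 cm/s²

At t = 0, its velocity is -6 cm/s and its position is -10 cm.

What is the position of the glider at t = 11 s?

-375.5 cm

On each constant-a segment, Δv = aΔt and Δx = v₀Δt + ½aΔt²; chain segment to segment.
0–6 s: v starts -6 cm/s; Δx = -6·6 + ½·-8·6² = -180 cm; v ends -54 cm/s.
6–10 s: v starts -54 cm/s; Δx = -54·4 + ½·7·4² = -160 cm; v ends -26 cm/s.
10–11 s: v starts -26 cm/s; Δx = -26·1 + ½·1·1² = -25.5 cm; v ends -25 cm/s.
x(11) = -10 + Σ Δx = -375.5 cm.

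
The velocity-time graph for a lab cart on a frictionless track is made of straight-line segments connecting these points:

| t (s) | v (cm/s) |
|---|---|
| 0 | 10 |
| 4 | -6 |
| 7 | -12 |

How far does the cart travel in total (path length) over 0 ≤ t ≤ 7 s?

Total distance travelled is ∫|v| dt — sum the magnitudes of each area piece.
0–4 s: v = 0 at t = 2.5 s; triangle areas 12.5 + 4.5 = 17 cm
4–7 s: |½(-6 + -12)(3)| = 27 cm
Total distance = 44 cm

44 cm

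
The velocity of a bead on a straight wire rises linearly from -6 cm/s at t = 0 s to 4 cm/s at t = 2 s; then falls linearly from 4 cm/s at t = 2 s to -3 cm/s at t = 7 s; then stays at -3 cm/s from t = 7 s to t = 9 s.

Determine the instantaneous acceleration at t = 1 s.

5 cm/s²

Acceleration is the slope of the v-t graph on 0–2 s: (4 − -6)/(2 − 0) = 5 cm/s².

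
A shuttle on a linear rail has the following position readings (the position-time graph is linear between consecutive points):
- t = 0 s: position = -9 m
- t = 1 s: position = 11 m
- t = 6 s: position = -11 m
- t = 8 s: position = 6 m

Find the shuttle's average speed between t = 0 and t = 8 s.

7.375 m/s

Average speed = (total path length)/(elapsed time); on a piecewise-linear x-t graph the path length is Σ|Δx|.
0–1 s: |Δx| = |11 − -9| = 20 m
1–6 s: |Δx| = |-11 − 11| = 22 m
6–8 s: |Δx| = |6 − -11| = 17 m
Total path = 59 m; average speed = 59/8 = 7.375 m/s.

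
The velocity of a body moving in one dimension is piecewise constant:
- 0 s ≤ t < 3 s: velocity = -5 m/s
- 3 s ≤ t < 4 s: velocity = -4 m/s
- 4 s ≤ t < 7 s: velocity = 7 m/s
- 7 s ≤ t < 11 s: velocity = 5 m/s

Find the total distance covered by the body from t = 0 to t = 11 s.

60 m

Total distance travelled is ∫|v| dt — sum the magnitudes of each area piece.
0–3 s: |-5| × 3 = 15 m
3–4 s: |-4| × 1 = 4 m
4–7 s: |7| × 3 = 21 m
7–11 s: |5| × 4 = 20 m
Total distance = 60 m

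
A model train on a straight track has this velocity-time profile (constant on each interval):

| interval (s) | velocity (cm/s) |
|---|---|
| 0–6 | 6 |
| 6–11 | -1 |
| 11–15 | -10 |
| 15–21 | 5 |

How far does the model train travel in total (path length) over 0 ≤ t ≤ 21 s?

Distance (not displacement) is the total path length: add the absolute areas under v-t.
0–6 s: |6| × 6 = 36 cm
6–11 s: |-1| × 5 = 5 cm
11–15 s: |-10| × 4 = 40 cm
15–21 s: |5| × 6 = 30 cm
Total distance = 111 cm

111 cm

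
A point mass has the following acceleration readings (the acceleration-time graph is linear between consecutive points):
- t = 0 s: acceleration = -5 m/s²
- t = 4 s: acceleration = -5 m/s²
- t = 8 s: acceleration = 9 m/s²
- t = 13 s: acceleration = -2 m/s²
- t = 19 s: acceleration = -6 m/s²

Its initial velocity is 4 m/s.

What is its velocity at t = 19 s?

Δv equals the area under the a-t graph; then v = v₀ + Δv.
0–4 s: -5 × 4 = -20 m/s
4–8 s: ½(-5 + 9)(4) = 8 m/s
8–13 s: ½(9 + -2)(5) = 17.5 m/s
13–19 s: ½(-2 + -6)(6) = -24 m/s
Δv = -18.5 m/s, so v(19) = 4 + (-18.5) = -14.5 m/s.

-14.5 m/s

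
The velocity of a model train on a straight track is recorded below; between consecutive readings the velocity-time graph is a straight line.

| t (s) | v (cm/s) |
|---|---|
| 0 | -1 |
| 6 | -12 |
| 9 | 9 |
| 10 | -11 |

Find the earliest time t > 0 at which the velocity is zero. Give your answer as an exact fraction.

t = 54/7 s

v changes sign on 6–9 s (from -12 to 9); the graph is linear there, so v = 0 at t = 6 + (12)·(9 − 6)/(9 − -12) = 54/7 s.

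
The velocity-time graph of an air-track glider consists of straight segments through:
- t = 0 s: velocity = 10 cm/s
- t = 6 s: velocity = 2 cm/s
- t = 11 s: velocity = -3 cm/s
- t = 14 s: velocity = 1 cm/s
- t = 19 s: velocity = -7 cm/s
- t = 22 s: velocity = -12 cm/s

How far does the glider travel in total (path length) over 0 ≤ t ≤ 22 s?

90.375 cm

Distance (not displacement) is the total path length: add the absolute areas under v-t.
0–6 s: |½(10 + 2)(6)| = 36 cm
6–11 s: v = 0 at t = 8 s; triangle areas 2 + 4.5 = 6.5 cm
11–14 s: v = 0 at t = 13.25 s; triangle areas 3.375 + 0.375 = 3.75 cm
14–19 s: v = 0 at t = 14.625 s; triangle areas 0.3125 + 15.3125 = 15.625 cm
19–22 s: |½(-7 + -12)(3)| = 28.5 cm
Total distance = 90.375 cm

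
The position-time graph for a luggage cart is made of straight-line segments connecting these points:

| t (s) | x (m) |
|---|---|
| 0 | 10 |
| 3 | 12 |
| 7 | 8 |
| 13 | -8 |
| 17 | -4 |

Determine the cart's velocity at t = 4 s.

Velocity is the slope of the x-t graph on 3–7 s: (8 − 12)/(7 − 3) = -1 m/s.

-1 m/s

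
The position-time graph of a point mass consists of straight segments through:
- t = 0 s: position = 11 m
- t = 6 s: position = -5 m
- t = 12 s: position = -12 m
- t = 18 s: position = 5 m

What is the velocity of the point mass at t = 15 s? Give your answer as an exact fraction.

Velocity is the slope of the x-t graph on 12–18 s: (5 − -12)/(18 − 12) = 17/6 m/s.

17/6 m/s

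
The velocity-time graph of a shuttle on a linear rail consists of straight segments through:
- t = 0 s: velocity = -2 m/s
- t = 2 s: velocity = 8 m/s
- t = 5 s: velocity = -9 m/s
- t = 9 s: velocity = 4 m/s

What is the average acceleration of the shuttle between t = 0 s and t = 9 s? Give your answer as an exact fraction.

2/3 m/s²

Average acceleration = Δv/Δt = (4 − -2)/(9 − 0) = 2/3 m/s².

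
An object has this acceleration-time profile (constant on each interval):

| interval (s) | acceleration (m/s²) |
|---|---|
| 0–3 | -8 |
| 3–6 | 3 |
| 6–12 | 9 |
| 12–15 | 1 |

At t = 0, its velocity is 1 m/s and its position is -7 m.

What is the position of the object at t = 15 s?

107 m

On each constant-a segment, Δv = aΔt and Δx = v₀Δt + ½aΔt²; chain segment to segment.
0–3 s: v starts 1 m/s; Δx = 1·3 + ½·-8·3² = -33 m; v ends -23 m/s.
3–6 s: v starts -23 m/s; Δx = -23·3 + ½·3·3² = -55.5 m; v ends -14 m/s.
6–12 s: v starts -14 m/s; Δx = -14·6 + ½·9·6² = 78 m; v ends 40 m/s.
12–15 s: v starts 40 m/s; Δx = 40·3 + ½·1·3² = 124.5 m; v ends 43 m/s.
x(15) = -7 + Σ Δx = 107 m.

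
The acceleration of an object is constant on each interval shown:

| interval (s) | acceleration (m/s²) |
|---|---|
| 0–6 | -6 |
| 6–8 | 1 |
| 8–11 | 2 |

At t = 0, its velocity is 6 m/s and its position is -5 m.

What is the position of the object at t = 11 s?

On each constant-a segment, Δv = aΔt and Δx = v₀Δt + ½aΔt²; chain segment to segment.
0–6 s: v starts 6 m/s; Δx = 6·6 + ½·-6·6² = -72 m; v ends -30 m/s.
6–8 s: v starts -30 m/s; Δx = -30·2 + ½·1·2² = -58 m; v ends -28 m/s.
8–11 s: v starts -28 m/s; Δx = -28·3 + ½·2·3² = -75 m; v ends -22 m/s.
x(11) = -5 + Σ Δx = -210 m.

-210 m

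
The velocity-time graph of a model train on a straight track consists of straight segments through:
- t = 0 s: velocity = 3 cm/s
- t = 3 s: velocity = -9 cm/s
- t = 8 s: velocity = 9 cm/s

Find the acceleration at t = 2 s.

-4 cm/s²

Acceleration is the slope of the v-t graph on 0–3 s: (-9 − 3)/(3 − 0) = -4 cm/s².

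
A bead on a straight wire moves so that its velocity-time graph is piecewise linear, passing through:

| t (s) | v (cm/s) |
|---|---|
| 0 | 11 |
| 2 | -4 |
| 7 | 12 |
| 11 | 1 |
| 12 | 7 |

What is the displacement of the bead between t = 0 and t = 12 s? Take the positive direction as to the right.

Net displacement equals the area under the velocity-time graph (areas below the axis count negative).
0–2 s: ½(11 + -4)(2) = 7 cm
2–7 s: ½(-4 + 12)(5) = 20 cm
7–11 s: ½(12 + 1)(4) = 26 cm
11–12 s: ½(1 + 7)(1) = 4 cm
Net displacement = 57 cm

57 cm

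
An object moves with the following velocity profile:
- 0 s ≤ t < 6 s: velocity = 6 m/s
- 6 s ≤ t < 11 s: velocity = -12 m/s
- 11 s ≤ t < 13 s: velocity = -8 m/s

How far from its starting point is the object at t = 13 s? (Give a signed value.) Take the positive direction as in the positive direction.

-40 m

Net displacement equals the area under the velocity-time graph (areas below the axis count negative).
0–6 s: 6 × 6 = 36 m
6–11 s: -12 × 5 = -60 m
11–13 s: -8 × 2 = -16 m
Net displacement = -40 m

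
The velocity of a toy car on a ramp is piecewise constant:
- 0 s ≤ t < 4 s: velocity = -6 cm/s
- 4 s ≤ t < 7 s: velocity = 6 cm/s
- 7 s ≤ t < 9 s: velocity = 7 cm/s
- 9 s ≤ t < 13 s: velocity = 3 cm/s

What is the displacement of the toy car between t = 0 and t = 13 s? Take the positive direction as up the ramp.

20 cm

Displacement is the signed area under the v-t curve.
0–4 s: -6 × 4 = -24 cm
4–7 s: 6 × 3 = 18 cm
7–9 s: 7 × 2 = 14 cm
9–13 s: 3 × 4 = 12 cm
Net displacement = 20 cm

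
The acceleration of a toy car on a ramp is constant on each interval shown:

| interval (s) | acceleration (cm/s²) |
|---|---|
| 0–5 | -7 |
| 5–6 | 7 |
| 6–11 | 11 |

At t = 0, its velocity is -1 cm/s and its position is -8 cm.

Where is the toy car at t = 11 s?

-140.5 cm

On each constant-a segment, Δv = aΔt and Δx = v₀Δt + ½aΔt²; chain segment to segment.
0–5 s: v starts -1 cm/s; Δx = -1·5 + ½·-7·5² = -92.5 cm; v ends -36 cm/s.
5–6 s: v starts -36 cm/s; Δx = -36·1 + ½·7·1² = -32.5 cm; v ends -29 cm/s.
6–11 s: v starts -29 cm/s; Δx = -29·5 + ½·11·5² = -7.5 cm; v ends 26 cm/s.
x(11) = -8 + Σ Δx = -140.5 cm.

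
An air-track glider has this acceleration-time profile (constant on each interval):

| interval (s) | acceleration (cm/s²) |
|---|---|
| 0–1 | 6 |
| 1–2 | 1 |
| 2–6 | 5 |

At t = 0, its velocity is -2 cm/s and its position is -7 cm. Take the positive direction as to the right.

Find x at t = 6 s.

On each constant-a segment, Δv = aΔt and Δx = v₀Δt + ½aΔt²; chain segment to segment.
0–1 s: v starts -2 cm/s; Δx = -2·1 + ½·6·1² = 1 cm; v ends 4 cm/s.
1–2 s: v starts 4 cm/s; Δx = 4·1 + ½·1·1² = 4.5 cm; v ends 5 cm/s.
2–6 s: v starts 5 cm/s; Δx = 5·4 + ½·5·4² = 60 cm; v ends 25 cm/s.
x(6) = -7 + Σ Δx = 58.5 cm.

58.5 cm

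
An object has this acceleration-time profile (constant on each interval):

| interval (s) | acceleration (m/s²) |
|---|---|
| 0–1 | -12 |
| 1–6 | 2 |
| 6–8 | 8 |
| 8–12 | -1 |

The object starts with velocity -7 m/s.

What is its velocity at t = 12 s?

Δv equals the area under the a-t graph; then v = v₀ + Δv.
0–1 s: -12 × 1 = -12 m/s
1–6 s: 2 × 5 = 10 m/s
6–8 s: 8 × 2 = 16 m/s
8–12 s: -1 × 4 = -4 m/s
Δv = 10 m/s, so v(12) = -7 + (10) = 3 m/s.

3 m/s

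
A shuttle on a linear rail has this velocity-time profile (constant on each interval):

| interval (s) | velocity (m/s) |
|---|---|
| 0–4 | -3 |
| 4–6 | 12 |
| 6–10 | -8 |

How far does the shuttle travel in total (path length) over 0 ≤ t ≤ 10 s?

Distance (not displacement) is the total path length: add the absolute areas under v-t.
0–4 s: |-3| × 4 = 12 m
4–6 s: |12| × 2 = 24 m
6–10 s: |-8| × 4 = 32 m
Total distance = 68 m

68 m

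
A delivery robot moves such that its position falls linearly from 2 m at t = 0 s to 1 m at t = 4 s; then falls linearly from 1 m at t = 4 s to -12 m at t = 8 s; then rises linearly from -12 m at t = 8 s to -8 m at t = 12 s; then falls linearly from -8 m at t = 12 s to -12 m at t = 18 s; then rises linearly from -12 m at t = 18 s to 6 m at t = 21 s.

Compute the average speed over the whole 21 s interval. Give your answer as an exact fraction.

40/21 m/s

Average speed = (total path length)/(elapsed time); on a piecewise-linear x-t graph the path length is Σ|Δx|.
0–4 s: |Δx| = |1 − 2| = 1 m
4–8 s: |Δx| = |-12 − 1| = 13 m
8–12 s: |Δx| = |-8 − -12| = 4 m
12–18 s: |Δx| = |-12 − -8| = 4 m
18–21 s: |Δx| = |6 − -12| = 18 m
Total path = 40 m; average speed = 40/21 = 40/21 m/s.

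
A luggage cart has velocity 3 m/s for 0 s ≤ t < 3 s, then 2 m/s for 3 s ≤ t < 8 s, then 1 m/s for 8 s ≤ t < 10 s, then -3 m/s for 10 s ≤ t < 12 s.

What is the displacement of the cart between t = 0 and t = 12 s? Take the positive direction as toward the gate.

Displacement is the signed area under the v-t curve.
0–3 s: 3 × 3 = 9 m
3–8 s: 2 × 5 = 10 m
8–10 s: 1 × 2 = 2 m
10–12 s: -3 × 2 = -6 m
Net displacement = 15 m

15 m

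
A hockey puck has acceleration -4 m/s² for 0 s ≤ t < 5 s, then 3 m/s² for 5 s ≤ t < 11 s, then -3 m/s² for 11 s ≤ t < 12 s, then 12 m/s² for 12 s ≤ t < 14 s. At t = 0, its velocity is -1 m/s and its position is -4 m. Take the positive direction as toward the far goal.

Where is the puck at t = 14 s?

On each constant-a segment, Δv = aΔt and Δx = v₀Δt + ½aΔt²; chain segment to segment.
0–5 s: v starts -1 m/s; Δx = -1·5 + ½·-4·5² = -55 m; v ends -21 m/s.
5–11 s: v starts -21 m/s; Δx = -21·6 + ½·3·6² = -72 m; v ends -3 m/s.
11–12 s: v starts -3 m/s; Δx = -3·1 + ½·-3·1² = -4.5 m; v ends -6 m/s.
12–14 s: v starts -6 m/s; Δx = -6·2 + ½·12·2² = 12 m; v ends 18 m/s.
x(14) = -4 + Σ Δx = -123.5 m.

-123.5 m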